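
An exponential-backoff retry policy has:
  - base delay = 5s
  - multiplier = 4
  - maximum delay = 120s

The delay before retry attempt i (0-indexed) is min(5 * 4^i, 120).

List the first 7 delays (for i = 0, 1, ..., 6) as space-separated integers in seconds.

Computing each delay:
  i=0: min(5*4^0, 120) = 5
  i=1: min(5*4^1, 120) = 20
  i=2: min(5*4^2, 120) = 80
  i=3: min(5*4^3, 120) = 120
  i=4: min(5*4^4, 120) = 120
  i=5: min(5*4^5, 120) = 120
  i=6: min(5*4^6, 120) = 120

Answer: 5 20 80 120 120 120 120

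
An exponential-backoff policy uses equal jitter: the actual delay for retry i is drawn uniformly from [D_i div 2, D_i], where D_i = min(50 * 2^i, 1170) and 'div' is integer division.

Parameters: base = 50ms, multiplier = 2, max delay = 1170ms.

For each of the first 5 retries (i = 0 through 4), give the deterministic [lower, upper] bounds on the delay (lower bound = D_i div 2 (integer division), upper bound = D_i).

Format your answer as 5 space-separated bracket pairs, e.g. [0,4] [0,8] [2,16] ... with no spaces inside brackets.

Answer: [25,50] [50,100] [100,200] [200,400] [400,800]

Derivation:
Computing bounds per retry:
  i=0: D_i=min(50*2^0,1170)=50, bounds=[25,50]
  i=1: D_i=min(50*2^1,1170)=100, bounds=[50,100]
  i=2: D_i=min(50*2^2,1170)=200, bounds=[100,200]
  i=3: D_i=min(50*2^3,1170)=400, bounds=[200,400]
  i=4: D_i=min(50*2^4,1170)=800, bounds=[400,800]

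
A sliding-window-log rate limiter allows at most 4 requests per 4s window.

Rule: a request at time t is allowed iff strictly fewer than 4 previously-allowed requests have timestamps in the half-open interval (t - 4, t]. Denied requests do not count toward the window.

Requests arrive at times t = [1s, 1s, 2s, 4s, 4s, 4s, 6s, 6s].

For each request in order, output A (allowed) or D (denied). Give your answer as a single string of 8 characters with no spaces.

Answer: AAAADDAA

Derivation:
Tracking allowed requests in the window:
  req#1 t=1s: ALLOW
  req#2 t=1s: ALLOW
  req#3 t=2s: ALLOW
  req#4 t=4s: ALLOW
  req#5 t=4s: DENY
  req#6 t=4s: DENY
  req#7 t=6s: ALLOW
  req#8 t=6s: ALLOW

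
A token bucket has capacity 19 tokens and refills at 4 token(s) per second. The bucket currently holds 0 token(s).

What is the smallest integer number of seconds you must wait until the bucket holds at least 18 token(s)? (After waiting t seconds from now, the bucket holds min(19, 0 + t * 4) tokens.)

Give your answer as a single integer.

Need 0 + t * 4 >= 18, so t >= 18/4.
Smallest integer t = ceil(18/4) = 5.

Answer: 5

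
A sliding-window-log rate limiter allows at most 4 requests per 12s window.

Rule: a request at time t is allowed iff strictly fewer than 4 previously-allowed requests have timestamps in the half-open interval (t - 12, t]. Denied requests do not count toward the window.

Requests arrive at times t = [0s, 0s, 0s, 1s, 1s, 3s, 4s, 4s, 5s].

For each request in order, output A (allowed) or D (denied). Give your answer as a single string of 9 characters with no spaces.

Answer: AAAADDDDD

Derivation:
Tracking allowed requests in the window:
  req#1 t=0s: ALLOW
  req#2 t=0s: ALLOW
  req#3 t=0s: ALLOW
  req#4 t=1s: ALLOW
  req#5 t=1s: DENY
  req#6 t=3s: DENY
  req#7 t=4s: DENY
  req#8 t=4s: DENY
  req#9 t=5s: DENY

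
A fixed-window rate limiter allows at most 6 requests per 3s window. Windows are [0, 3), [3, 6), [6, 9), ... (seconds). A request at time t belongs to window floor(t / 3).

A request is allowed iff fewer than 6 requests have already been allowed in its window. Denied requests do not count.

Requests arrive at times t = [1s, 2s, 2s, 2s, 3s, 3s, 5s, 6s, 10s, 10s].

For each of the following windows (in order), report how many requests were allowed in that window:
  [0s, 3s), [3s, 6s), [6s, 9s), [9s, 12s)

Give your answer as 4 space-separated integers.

Answer: 4 3 1 2

Derivation:
Processing requests:
  req#1 t=1s (window 0): ALLOW
  req#2 t=2s (window 0): ALLOW
  req#3 t=2s (window 0): ALLOW
  req#4 t=2s (window 0): ALLOW
  req#5 t=3s (window 1): ALLOW
  req#6 t=3s (window 1): ALLOW
  req#7 t=5s (window 1): ALLOW
  req#8 t=6s (window 2): ALLOW
  req#9 t=10s (window 3): ALLOW
  req#10 t=10s (window 3): ALLOW

Allowed counts by window: 4 3 1 2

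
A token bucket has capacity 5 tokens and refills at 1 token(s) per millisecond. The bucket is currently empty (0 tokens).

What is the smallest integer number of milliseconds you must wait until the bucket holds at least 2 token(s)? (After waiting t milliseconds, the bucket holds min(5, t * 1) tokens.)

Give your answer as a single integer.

Answer: 2

Derivation:
Need t * 1 >= 2, so t >= 2/1.
Smallest integer t = ceil(2/1) = 2.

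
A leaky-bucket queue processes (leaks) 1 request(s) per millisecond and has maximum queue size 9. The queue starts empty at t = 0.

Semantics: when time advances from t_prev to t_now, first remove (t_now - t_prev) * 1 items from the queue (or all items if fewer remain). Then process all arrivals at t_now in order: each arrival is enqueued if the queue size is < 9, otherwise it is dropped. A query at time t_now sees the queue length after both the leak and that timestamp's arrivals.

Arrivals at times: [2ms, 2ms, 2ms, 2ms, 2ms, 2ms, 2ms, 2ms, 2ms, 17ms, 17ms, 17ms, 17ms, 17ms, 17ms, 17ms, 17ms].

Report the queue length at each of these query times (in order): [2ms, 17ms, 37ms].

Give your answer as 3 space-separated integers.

Queue lengths at query times:
  query t=2ms: backlog = 9
  query t=17ms: backlog = 8
  query t=37ms: backlog = 0

Answer: 9 8 0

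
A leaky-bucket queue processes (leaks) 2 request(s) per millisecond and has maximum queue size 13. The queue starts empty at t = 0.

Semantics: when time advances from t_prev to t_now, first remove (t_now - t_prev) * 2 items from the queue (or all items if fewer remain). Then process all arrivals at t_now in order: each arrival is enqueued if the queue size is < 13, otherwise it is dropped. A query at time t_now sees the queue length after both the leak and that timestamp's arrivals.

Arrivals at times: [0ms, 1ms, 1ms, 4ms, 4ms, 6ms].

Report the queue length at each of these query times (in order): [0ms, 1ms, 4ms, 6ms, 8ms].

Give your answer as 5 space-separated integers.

Answer: 1 2 2 1 0

Derivation:
Queue lengths at query times:
  query t=0ms: backlog = 1
  query t=1ms: backlog = 2
  query t=4ms: backlog = 2
  query t=6ms: backlog = 1
  query t=8ms: backlog = 0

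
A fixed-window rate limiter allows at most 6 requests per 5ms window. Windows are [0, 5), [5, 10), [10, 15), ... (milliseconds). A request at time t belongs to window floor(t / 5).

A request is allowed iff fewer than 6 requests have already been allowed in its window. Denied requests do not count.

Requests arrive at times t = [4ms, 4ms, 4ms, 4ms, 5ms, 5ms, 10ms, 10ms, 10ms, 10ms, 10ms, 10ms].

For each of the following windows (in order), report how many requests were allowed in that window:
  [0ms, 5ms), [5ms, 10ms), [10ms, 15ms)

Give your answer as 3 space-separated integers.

Answer: 4 2 6

Derivation:
Processing requests:
  req#1 t=4ms (window 0): ALLOW
  req#2 t=4ms (window 0): ALLOW
  req#3 t=4ms (window 0): ALLOW
  req#4 t=4ms (window 0): ALLOW
  req#5 t=5ms (window 1): ALLOW
  req#6 t=5ms (window 1): ALLOW
  req#7 t=10ms (window 2): ALLOW
  req#8 t=10ms (window 2): ALLOW
  req#9 t=10ms (window 2): ALLOW
  req#10 t=10ms (window 2): ALLOW
  req#11 t=10ms (window 2): ALLOW
  req#12 t=10ms (window 2): ALLOW

Allowed counts by window: 4 2 6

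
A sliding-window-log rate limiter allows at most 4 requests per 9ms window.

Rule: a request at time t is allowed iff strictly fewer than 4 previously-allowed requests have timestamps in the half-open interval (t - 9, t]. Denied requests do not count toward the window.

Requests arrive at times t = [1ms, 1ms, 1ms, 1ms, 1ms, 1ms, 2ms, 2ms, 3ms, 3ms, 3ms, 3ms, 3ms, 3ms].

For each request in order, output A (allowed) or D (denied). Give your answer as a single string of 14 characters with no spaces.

Tracking allowed requests in the window:
  req#1 t=1ms: ALLOW
  req#2 t=1ms: ALLOW
  req#3 t=1ms: ALLOW
  req#4 t=1ms: ALLOW
  req#5 t=1ms: DENY
  req#6 t=1ms: DENY
  req#7 t=2ms: DENY
  req#8 t=2ms: DENY
  req#9 t=3ms: DENY
  req#10 t=3ms: DENY
  req#11 t=3ms: DENY
  req#12 t=3ms: DENY
  req#13 t=3ms: DENY
  req#14 t=3ms: DENY

Answer: AAAADDDDDDDDDD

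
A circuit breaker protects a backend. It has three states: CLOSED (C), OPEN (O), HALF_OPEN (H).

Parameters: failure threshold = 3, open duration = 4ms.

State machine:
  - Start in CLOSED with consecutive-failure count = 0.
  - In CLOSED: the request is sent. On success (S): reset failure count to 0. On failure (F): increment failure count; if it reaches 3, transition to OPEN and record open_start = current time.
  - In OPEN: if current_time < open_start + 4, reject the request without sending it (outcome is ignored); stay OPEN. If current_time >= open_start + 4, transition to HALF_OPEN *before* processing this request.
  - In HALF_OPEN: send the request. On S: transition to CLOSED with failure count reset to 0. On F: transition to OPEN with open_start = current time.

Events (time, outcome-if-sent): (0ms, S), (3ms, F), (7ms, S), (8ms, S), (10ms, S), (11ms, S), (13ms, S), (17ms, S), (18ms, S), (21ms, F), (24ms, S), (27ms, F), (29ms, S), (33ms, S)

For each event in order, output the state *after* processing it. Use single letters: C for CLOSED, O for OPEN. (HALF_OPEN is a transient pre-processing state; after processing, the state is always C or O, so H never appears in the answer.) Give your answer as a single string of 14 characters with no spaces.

Answer: CCCCCCCCCCCCCC

Derivation:
State after each event:
  event#1 t=0ms outcome=S: state=CLOSED
  event#2 t=3ms outcome=F: state=CLOSED
  event#3 t=7ms outcome=S: state=CLOSED
  event#4 t=8ms outcome=S: state=CLOSED
  event#5 t=10ms outcome=S: state=CLOSED
  event#6 t=11ms outcome=S: state=CLOSED
  event#7 t=13ms outcome=S: state=CLOSED
  event#8 t=17ms outcome=S: state=CLOSED
  event#9 t=18ms outcome=S: state=CLOSED
  event#10 t=21ms outcome=F: state=CLOSED
  event#11 t=24ms outcome=S: state=CLOSED
  event#12 t=27ms outcome=F: state=CLOSED
  event#13 t=29ms outcome=S: state=CLOSED
  event#14 t=33ms outcome=S: state=CLOSED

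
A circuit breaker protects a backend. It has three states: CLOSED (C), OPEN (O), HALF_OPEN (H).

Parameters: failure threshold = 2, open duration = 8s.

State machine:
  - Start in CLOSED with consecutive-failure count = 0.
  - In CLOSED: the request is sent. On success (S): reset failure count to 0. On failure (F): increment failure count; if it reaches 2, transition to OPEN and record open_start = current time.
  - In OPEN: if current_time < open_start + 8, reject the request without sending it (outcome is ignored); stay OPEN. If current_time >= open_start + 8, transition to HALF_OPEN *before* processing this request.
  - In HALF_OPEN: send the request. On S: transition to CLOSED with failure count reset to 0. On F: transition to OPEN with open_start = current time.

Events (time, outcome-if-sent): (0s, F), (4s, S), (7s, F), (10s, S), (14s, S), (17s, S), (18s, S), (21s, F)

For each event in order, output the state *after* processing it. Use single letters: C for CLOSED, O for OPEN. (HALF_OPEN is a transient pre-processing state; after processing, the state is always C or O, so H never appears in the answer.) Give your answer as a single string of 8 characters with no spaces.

State after each event:
  event#1 t=0s outcome=F: state=CLOSED
  event#2 t=4s outcome=S: state=CLOSED
  event#3 t=7s outcome=F: state=CLOSED
  event#4 t=10s outcome=S: state=CLOSED
  event#5 t=14s outcome=S: state=CLOSED
  event#6 t=17s outcome=S: state=CLOSED
  event#7 t=18s outcome=S: state=CLOSED
  event#8 t=21s outcome=F: state=CLOSED

Answer: CCCCCCCC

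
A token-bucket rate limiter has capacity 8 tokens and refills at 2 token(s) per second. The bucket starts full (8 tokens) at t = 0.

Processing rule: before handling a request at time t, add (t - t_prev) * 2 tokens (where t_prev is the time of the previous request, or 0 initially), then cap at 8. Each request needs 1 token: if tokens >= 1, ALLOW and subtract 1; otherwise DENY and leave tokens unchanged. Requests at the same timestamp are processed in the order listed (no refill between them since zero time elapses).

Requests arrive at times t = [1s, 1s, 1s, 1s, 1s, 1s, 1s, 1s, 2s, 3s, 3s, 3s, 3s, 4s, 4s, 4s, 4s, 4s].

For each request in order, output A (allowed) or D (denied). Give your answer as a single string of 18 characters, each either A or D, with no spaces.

Answer: AAAAAAAAAAAADAADDD

Derivation:
Simulating step by step:
  req#1 t=1s: ALLOW
  req#2 t=1s: ALLOW
  req#3 t=1s: ALLOW
  req#4 t=1s: ALLOW
  req#5 t=1s: ALLOW
  req#6 t=1s: ALLOW
  req#7 t=1s: ALLOW
  req#8 t=1s: ALLOW
  req#9 t=2s: ALLOW
  req#10 t=3s: ALLOW
  req#11 t=3s: ALLOW
  req#12 t=3s: ALLOW
  req#13 t=3s: DENY
  req#14 t=4s: ALLOW
  req#15 t=4s: ALLOW
  req#16 t=4s: DENY
  req#17 t=4s: DENY
  req#18 t=4s: DENY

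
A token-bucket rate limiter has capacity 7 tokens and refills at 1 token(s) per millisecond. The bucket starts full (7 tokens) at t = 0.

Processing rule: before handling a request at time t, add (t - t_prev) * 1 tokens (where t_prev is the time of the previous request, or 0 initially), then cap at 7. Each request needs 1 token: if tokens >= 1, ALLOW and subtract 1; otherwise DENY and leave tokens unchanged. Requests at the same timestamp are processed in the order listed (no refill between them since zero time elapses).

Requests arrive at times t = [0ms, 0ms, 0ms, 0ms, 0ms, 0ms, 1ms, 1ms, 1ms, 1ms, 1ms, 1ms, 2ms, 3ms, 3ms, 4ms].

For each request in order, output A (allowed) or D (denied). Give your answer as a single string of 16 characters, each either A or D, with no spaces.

Simulating step by step:
  req#1 t=0ms: ALLOW
  req#2 t=0ms: ALLOW
  req#3 t=0ms: ALLOW
  req#4 t=0ms: ALLOW
  req#5 t=0ms: ALLOW
  req#6 t=0ms: ALLOW
  req#7 t=1ms: ALLOW
  req#8 t=1ms: ALLOW
  req#9 t=1ms: DENY
  req#10 t=1ms: DENY
  req#11 t=1ms: DENY
  req#12 t=1ms: DENY
  req#13 t=2ms: ALLOW
  req#14 t=3ms: ALLOW
  req#15 t=3ms: DENY
  req#16 t=4ms: ALLOW

Answer: AAAAAAAADDDDAADA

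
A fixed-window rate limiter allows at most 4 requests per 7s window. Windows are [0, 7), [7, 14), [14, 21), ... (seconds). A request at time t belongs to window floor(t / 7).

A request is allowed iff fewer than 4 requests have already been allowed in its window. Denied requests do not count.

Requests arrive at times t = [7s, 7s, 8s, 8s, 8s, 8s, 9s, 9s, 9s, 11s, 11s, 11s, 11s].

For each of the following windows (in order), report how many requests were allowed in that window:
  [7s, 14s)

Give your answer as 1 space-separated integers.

Answer: 4

Derivation:
Processing requests:
  req#1 t=7s (window 1): ALLOW
  req#2 t=7s (window 1): ALLOW
  req#3 t=8s (window 1): ALLOW
  req#4 t=8s (window 1): ALLOW
  req#5 t=8s (window 1): DENY
  req#6 t=8s (window 1): DENY
  req#7 t=9s (window 1): DENY
  req#8 t=9s (window 1): DENY
  req#9 t=9s (window 1): DENY
  req#10 t=11s (window 1): DENY
  req#11 t=11s (window 1): DENY
  req#12 t=11s (window 1): DENY
  req#13 t=11s (window 1): DENY

Allowed counts by window: 4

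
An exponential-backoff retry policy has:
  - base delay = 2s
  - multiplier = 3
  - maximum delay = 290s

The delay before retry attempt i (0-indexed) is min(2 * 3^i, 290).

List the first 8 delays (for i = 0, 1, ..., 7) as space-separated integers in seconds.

Answer: 2 6 18 54 162 290 290 290

Derivation:
Computing each delay:
  i=0: min(2*3^0, 290) = 2
  i=1: min(2*3^1, 290) = 6
  i=2: min(2*3^2, 290) = 18
  i=3: min(2*3^3, 290) = 54
  i=4: min(2*3^4, 290) = 162
  i=5: min(2*3^5, 290) = 290
  i=6: min(2*3^6, 290) = 290
  i=7: min(2*3^7, 290) = 290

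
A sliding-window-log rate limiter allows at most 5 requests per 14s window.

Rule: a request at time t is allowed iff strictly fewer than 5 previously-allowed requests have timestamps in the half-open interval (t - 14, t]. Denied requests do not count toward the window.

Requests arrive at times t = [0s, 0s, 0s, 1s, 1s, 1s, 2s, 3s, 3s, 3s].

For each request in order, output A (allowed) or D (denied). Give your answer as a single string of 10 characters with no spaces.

Answer: AAAAADDDDD

Derivation:
Tracking allowed requests in the window:
  req#1 t=0s: ALLOW
  req#2 t=0s: ALLOW
  req#3 t=0s: ALLOW
  req#4 t=1s: ALLOW
  req#5 t=1s: ALLOW
  req#6 t=1s: DENY
  req#7 t=2s: DENY
  req#8 t=3s: DENY
  req#9 t=3s: DENY
  req#10 t=3s: DENY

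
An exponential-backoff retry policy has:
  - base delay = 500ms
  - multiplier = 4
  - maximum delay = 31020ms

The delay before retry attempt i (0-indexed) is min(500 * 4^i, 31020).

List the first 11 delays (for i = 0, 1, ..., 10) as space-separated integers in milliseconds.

Answer: 500 2000 8000 31020 31020 31020 31020 31020 31020 31020 31020

Derivation:
Computing each delay:
  i=0: min(500*4^0, 31020) = 500
  i=1: min(500*4^1, 31020) = 2000
  i=2: min(500*4^2, 31020) = 8000
  i=3: min(500*4^3, 31020) = 31020
  i=4: min(500*4^4, 31020) = 31020
  i=5: min(500*4^5, 31020) = 31020
  i=6: min(500*4^6, 31020) = 31020
  i=7: min(500*4^7, 31020) = 31020
  i=8: min(500*4^8, 31020) = 31020
  i=9: min(500*4^9, 31020) = 31020
  i=10: min(500*4^10, 31020) = 31020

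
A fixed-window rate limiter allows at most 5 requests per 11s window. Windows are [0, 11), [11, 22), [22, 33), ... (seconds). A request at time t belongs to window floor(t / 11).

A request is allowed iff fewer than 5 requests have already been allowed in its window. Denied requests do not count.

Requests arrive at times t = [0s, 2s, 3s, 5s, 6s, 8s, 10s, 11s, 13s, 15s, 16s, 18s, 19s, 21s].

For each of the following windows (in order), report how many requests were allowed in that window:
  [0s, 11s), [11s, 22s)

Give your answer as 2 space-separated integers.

Processing requests:
  req#1 t=0s (window 0): ALLOW
  req#2 t=2s (window 0): ALLOW
  req#3 t=3s (window 0): ALLOW
  req#4 t=5s (window 0): ALLOW
  req#5 t=6s (window 0): ALLOW
  req#6 t=8s (window 0): DENY
  req#7 t=10s (window 0): DENY
  req#8 t=11s (window 1): ALLOW
  req#9 t=13s (window 1): ALLOW
  req#10 t=15s (window 1): ALLOW
  req#11 t=16s (window 1): ALLOW
  req#12 t=18s (window 1): ALLOW
  req#13 t=19s (window 1): DENY
  req#14 t=21s (window 1): DENY

Allowed counts by window: 5 5

Answer: 5 5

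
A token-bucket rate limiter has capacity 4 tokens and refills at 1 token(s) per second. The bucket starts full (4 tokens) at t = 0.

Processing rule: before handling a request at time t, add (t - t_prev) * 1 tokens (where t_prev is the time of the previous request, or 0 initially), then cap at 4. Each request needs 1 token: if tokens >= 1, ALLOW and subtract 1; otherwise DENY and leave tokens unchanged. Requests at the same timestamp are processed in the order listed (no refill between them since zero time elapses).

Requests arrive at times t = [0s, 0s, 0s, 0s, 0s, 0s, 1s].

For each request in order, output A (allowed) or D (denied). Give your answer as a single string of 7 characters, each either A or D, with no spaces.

Simulating step by step:
  req#1 t=0s: ALLOW
  req#2 t=0s: ALLOW
  req#3 t=0s: ALLOW
  req#4 t=0s: ALLOW
  req#5 t=0s: DENY
  req#6 t=0s: DENY
  req#7 t=1s: ALLOW

Answer: AAAADDA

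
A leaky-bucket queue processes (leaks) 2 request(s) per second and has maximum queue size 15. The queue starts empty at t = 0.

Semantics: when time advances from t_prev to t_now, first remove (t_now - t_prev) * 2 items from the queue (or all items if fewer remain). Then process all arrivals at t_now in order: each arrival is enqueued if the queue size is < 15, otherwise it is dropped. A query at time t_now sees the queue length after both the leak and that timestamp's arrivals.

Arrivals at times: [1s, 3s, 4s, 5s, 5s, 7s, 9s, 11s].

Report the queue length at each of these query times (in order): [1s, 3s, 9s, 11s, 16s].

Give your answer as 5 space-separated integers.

Queue lengths at query times:
  query t=1s: backlog = 1
  query t=3s: backlog = 1
  query t=9s: backlog = 1
  query t=11s: backlog = 1
  query t=16s: backlog = 0

Answer: 1 1 1 1 0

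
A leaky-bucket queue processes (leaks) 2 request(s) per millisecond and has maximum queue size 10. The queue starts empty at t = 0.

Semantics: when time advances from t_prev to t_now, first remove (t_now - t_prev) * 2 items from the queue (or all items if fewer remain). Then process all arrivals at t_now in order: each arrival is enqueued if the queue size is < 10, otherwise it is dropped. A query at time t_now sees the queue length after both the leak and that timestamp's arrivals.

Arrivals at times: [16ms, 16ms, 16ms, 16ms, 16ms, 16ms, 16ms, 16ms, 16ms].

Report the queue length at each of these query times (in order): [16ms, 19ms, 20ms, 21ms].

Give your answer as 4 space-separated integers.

Answer: 9 3 1 0

Derivation:
Queue lengths at query times:
  query t=16ms: backlog = 9
  query t=19ms: backlog = 3
  query t=20ms: backlog = 1
  query t=21ms: backlog = 0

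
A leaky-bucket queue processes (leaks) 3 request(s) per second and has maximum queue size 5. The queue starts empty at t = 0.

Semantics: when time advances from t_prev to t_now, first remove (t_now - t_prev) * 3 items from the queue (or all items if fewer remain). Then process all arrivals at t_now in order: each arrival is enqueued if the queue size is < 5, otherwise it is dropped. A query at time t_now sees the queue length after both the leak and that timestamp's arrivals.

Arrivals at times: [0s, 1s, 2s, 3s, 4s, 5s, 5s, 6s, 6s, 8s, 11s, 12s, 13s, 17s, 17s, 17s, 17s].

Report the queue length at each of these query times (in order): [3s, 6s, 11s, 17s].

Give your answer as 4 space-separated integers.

Queue lengths at query times:
  query t=3s: backlog = 1
  query t=6s: backlog = 2
  query t=11s: backlog = 1
  query t=17s: backlog = 4

Answer: 1 2 1 4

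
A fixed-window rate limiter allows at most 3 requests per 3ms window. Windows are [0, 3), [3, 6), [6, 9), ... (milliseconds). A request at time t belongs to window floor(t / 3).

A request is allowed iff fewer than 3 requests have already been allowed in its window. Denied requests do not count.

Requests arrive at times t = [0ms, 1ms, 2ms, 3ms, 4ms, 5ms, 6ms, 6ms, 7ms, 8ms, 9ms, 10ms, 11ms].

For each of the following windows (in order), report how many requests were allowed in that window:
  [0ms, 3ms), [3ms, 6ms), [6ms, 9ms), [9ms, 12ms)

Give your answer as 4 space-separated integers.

Processing requests:
  req#1 t=0ms (window 0): ALLOW
  req#2 t=1ms (window 0): ALLOW
  req#3 t=2ms (window 0): ALLOW
  req#4 t=3ms (window 1): ALLOW
  req#5 t=4ms (window 1): ALLOW
  req#6 t=5ms (window 1): ALLOW
  req#7 t=6ms (window 2): ALLOW
  req#8 t=6ms (window 2): ALLOW
  req#9 t=7ms (window 2): ALLOW
  req#10 t=8ms (window 2): DENY
  req#11 t=9ms (window 3): ALLOW
  req#12 t=10ms (window 3): ALLOW
  req#13 t=11ms (window 3): ALLOW

Allowed counts by window: 3 3 3 3

Answer: 3 3 3 3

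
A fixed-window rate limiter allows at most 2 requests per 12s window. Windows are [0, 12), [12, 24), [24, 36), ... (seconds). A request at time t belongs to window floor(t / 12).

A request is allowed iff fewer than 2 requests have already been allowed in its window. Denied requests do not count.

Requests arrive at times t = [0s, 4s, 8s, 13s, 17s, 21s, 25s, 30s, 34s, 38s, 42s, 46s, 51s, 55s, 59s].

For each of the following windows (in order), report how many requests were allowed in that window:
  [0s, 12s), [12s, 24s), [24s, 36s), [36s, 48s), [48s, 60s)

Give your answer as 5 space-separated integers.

Processing requests:
  req#1 t=0s (window 0): ALLOW
  req#2 t=4s (window 0): ALLOW
  req#3 t=8s (window 0): DENY
  req#4 t=13s (window 1): ALLOW
  req#5 t=17s (window 1): ALLOW
  req#6 t=21s (window 1): DENY
  req#7 t=25s (window 2): ALLOW
  req#8 t=30s (window 2): ALLOW
  req#9 t=34s (window 2): DENY
  req#10 t=38s (window 3): ALLOW
  req#11 t=42s (window 3): ALLOW
  req#12 t=46s (window 3): DENY
  req#13 t=51s (window 4): ALLOW
  req#14 t=55s (window 4): ALLOW
  req#15 t=59s (window 4): DENY

Allowed counts by window: 2 2 2 2 2

Answer: 2 2 2 2 2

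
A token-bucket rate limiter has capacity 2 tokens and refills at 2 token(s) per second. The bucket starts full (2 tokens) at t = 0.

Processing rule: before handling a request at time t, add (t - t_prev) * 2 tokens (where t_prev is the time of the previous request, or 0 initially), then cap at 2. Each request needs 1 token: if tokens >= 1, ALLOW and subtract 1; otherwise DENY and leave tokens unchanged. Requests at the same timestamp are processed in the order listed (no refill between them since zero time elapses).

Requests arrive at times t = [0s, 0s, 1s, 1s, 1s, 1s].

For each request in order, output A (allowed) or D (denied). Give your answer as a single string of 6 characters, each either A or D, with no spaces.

Simulating step by step:
  req#1 t=0s: ALLOW
  req#2 t=0s: ALLOW
  req#3 t=1s: ALLOW
  req#4 t=1s: ALLOW
  req#5 t=1s: DENY
  req#6 t=1s: DENY

Answer: AAAADD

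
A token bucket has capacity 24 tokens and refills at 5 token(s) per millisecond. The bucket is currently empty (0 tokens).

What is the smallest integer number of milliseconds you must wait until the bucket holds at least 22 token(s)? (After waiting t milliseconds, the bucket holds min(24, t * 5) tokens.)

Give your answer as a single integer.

Answer: 5

Derivation:
Need t * 5 >= 22, so t >= 22/5.
Smallest integer t = ceil(22/5) = 5.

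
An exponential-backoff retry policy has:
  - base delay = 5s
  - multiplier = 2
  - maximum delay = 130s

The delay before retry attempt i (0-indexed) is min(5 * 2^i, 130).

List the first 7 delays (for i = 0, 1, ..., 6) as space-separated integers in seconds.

Answer: 5 10 20 40 80 130 130

Derivation:
Computing each delay:
  i=0: min(5*2^0, 130) = 5
  i=1: min(5*2^1, 130) = 10
  i=2: min(5*2^2, 130) = 20
  i=3: min(5*2^3, 130) = 40
  i=4: min(5*2^4, 130) = 80
  i=5: min(5*2^5, 130) = 130
  i=6: min(5*2^6, 130) = 130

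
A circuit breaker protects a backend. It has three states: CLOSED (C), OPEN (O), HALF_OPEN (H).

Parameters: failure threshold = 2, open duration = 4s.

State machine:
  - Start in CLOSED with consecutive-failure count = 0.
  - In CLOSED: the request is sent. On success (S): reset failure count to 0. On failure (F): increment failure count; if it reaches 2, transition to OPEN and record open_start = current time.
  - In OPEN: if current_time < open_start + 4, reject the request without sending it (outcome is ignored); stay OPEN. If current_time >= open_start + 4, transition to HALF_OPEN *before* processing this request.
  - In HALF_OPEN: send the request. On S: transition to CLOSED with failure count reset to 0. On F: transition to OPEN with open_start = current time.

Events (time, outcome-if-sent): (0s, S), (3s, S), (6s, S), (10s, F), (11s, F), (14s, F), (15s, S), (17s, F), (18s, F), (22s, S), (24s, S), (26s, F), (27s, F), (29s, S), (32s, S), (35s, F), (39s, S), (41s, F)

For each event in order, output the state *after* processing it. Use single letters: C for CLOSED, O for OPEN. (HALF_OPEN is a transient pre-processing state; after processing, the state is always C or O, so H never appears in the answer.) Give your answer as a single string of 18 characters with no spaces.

State after each event:
  event#1 t=0s outcome=S: state=CLOSED
  event#2 t=3s outcome=S: state=CLOSED
  event#3 t=6s outcome=S: state=CLOSED
  event#4 t=10s outcome=F: state=CLOSED
  event#5 t=11s outcome=F: state=OPEN
  event#6 t=14s outcome=F: state=OPEN
  event#7 t=15s outcome=S: state=CLOSED
  event#8 t=17s outcome=F: state=CLOSED
  event#9 t=18s outcome=F: state=OPEN
  event#10 t=22s outcome=S: state=CLOSED
  event#11 t=24s outcome=S: state=CLOSED
  event#12 t=26s outcome=F: state=CLOSED
  event#13 t=27s outcome=F: state=OPEN
  event#14 t=29s outcome=S: state=OPEN
  event#15 t=32s outcome=S: state=CLOSED
  event#16 t=35s outcome=F: state=CLOSED
  event#17 t=39s outcome=S: state=CLOSED
  event#18 t=41s outcome=F: state=CLOSED

Answer: CCCCOOCCOCCCOOCCCC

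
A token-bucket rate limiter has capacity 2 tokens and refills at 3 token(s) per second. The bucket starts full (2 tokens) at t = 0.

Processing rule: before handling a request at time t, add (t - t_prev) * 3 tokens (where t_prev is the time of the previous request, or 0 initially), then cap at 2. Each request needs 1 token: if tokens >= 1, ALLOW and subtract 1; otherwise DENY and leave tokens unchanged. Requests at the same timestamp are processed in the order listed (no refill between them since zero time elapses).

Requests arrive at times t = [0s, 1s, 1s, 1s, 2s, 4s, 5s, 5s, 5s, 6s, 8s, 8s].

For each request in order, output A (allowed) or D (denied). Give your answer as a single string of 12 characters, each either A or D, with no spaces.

Simulating step by step:
  req#1 t=0s: ALLOW
  req#2 t=1s: ALLOW
  req#3 t=1s: ALLOW
  req#4 t=1s: DENY
  req#5 t=2s: ALLOW
  req#6 t=4s: ALLOW
  req#7 t=5s: ALLOW
  req#8 t=5s: ALLOW
  req#9 t=5s: DENY
  req#10 t=6s: ALLOW
  req#11 t=8s: ALLOW
  req#12 t=8s: ALLOW

Answer: AAADAAAADAAA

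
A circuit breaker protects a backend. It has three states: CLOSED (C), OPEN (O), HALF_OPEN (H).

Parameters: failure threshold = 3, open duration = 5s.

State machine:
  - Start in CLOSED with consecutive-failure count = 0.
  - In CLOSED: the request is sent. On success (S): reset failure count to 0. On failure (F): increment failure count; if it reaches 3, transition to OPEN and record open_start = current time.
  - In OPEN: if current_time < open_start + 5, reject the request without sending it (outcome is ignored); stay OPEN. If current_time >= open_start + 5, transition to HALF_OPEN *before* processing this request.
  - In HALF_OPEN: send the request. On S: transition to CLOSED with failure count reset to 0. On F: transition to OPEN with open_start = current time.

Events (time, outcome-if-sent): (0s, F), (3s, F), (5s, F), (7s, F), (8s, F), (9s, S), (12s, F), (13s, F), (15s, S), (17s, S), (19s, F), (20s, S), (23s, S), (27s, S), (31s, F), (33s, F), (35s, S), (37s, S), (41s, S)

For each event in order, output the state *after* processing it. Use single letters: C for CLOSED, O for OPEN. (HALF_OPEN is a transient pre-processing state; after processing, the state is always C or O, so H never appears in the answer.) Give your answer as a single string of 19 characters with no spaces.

Answer: CCOOOOOOOCCCCCCCCCC

Derivation:
State after each event:
  event#1 t=0s outcome=F: state=CLOSED
  event#2 t=3s outcome=F: state=CLOSED
  event#3 t=5s outcome=F: state=OPEN
  event#4 t=7s outcome=F: state=OPEN
  event#5 t=8s outcome=F: state=OPEN
  event#6 t=9s outcome=S: state=OPEN
  event#7 t=12s outcome=F: state=OPEN
  event#8 t=13s outcome=F: state=OPEN
  event#9 t=15s outcome=S: state=OPEN
  event#10 t=17s outcome=S: state=CLOSED
  event#11 t=19s outcome=F: state=CLOSED
  event#12 t=20s outcome=S: state=CLOSED
  event#13 t=23s outcome=S: state=CLOSED
  event#14 t=27s outcome=S: state=CLOSED
  event#15 t=31s outcome=F: state=CLOSED
  event#16 t=33s outcome=F: state=CLOSED
  event#17 t=35s outcome=S: state=CLOSED
  event#18 t=37s outcome=S: state=CLOSED
  event#19 t=41s outcome=S: state=CLOSED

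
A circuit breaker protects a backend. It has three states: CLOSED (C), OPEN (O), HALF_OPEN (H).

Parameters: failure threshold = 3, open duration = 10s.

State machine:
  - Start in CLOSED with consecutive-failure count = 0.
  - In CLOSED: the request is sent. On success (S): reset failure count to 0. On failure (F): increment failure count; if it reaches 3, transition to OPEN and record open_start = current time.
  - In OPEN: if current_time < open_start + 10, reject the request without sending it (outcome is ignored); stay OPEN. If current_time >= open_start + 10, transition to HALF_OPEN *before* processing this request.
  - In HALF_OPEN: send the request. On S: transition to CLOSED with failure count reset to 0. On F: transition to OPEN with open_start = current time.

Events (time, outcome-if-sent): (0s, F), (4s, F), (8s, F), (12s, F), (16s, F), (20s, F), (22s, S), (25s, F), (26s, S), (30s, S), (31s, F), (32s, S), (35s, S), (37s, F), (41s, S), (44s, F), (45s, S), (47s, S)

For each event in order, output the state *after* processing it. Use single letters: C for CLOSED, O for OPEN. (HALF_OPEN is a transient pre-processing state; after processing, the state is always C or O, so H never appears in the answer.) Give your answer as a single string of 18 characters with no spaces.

State after each event:
  event#1 t=0s outcome=F: state=CLOSED
  event#2 t=4s outcome=F: state=CLOSED
  event#3 t=8s outcome=F: state=OPEN
  event#4 t=12s outcome=F: state=OPEN
  event#5 t=16s outcome=F: state=OPEN
  event#6 t=20s outcome=F: state=OPEN
  event#7 t=22s outcome=S: state=OPEN
  event#8 t=25s outcome=F: state=OPEN
  event#9 t=26s outcome=S: state=OPEN
  event#10 t=30s outcome=S: state=CLOSED
  event#11 t=31s outcome=F: state=CLOSED
  event#12 t=32s outcome=S: state=CLOSED
  event#13 t=35s outcome=S: state=CLOSED
  event#14 t=37s outcome=F: state=CLOSED
  event#15 t=41s outcome=S: state=CLOSED
  event#16 t=44s outcome=F: state=CLOSED
  event#17 t=45s outcome=S: state=CLOSED
  event#18 t=47s outcome=S: state=CLOSED

Answer: CCOOOOOOOCCCCCCCCC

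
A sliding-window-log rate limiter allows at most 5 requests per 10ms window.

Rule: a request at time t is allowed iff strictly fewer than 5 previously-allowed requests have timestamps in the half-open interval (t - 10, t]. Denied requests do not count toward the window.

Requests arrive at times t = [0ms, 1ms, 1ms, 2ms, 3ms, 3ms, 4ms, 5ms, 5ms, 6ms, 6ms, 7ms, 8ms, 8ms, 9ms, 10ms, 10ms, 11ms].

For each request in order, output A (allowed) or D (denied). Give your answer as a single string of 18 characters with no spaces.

Answer: AAAAADDDDDDDDDDADA

Derivation:
Tracking allowed requests in the window:
  req#1 t=0ms: ALLOW
  req#2 t=1ms: ALLOW
  req#3 t=1ms: ALLOW
  req#4 t=2ms: ALLOW
  req#5 t=3ms: ALLOW
  req#6 t=3ms: DENY
  req#7 t=4ms: DENY
  req#8 t=5ms: DENY
  req#9 t=5ms: DENY
  req#10 t=6ms: DENY
  req#11 t=6ms: DENY
  req#12 t=7ms: DENY
  req#13 t=8ms: DENY
  req#14 t=8ms: DENY
  req#15 t=9ms: DENY
  req#16 t=10ms: ALLOW
  req#17 t=10ms: DENY
  req#18 t=11ms: ALLOW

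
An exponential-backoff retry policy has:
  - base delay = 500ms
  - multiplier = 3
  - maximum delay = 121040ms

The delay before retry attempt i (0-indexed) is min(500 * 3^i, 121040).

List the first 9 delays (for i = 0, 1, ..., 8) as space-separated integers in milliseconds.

Answer: 500 1500 4500 13500 40500 121040 121040 121040 121040

Derivation:
Computing each delay:
  i=0: min(500*3^0, 121040) = 500
  i=1: min(500*3^1, 121040) = 1500
  i=2: min(500*3^2, 121040) = 4500
  i=3: min(500*3^3, 121040) = 13500
  i=4: min(500*3^4, 121040) = 40500
  i=5: min(500*3^5, 121040) = 121040
  i=6: min(500*3^6, 121040) = 121040
  i=7: min(500*3^7, 121040) = 121040
  i=8: min(500*3^8, 121040) = 121040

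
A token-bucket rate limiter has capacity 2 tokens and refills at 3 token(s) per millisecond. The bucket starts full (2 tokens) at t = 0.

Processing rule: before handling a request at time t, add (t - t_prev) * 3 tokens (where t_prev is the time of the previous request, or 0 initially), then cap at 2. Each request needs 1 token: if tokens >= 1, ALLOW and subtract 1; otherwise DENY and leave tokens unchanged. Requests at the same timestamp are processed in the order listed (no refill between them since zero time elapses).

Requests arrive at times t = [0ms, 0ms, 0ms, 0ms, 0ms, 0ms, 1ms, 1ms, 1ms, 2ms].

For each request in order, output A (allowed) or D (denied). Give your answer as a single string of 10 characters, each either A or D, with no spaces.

Simulating step by step:
  req#1 t=0ms: ALLOW
  req#2 t=0ms: ALLOW
  req#3 t=0ms: DENY
  req#4 t=0ms: DENY
  req#5 t=0ms: DENY
  req#6 t=0ms: DENY
  req#7 t=1ms: ALLOW
  req#8 t=1ms: ALLOW
  req#9 t=1ms: DENY
  req#10 t=2ms: ALLOW

Answer: AADDDDAADA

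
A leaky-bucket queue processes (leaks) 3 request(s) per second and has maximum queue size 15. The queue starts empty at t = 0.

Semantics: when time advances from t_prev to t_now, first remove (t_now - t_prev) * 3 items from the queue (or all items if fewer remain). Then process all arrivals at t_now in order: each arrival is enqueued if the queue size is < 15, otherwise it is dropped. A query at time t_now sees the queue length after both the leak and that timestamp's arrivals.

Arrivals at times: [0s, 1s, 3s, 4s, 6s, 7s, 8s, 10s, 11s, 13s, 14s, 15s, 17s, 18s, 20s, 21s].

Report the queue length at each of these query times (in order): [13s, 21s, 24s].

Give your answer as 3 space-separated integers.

Queue lengths at query times:
  query t=13s: backlog = 1
  query t=21s: backlog = 1
  query t=24s: backlog = 0

Answer: 1 1 0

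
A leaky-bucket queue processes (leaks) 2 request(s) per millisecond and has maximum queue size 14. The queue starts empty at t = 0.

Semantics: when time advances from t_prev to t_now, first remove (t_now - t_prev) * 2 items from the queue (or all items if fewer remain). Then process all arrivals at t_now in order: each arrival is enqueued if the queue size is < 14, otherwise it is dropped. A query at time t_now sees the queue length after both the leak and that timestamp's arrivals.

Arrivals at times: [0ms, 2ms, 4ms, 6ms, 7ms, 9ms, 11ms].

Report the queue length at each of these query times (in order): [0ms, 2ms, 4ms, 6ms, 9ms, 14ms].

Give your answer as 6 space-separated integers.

Queue lengths at query times:
  query t=0ms: backlog = 1
  query t=2ms: backlog = 1
  query t=4ms: backlog = 1
  query t=6ms: backlog = 1
  query t=9ms: backlog = 1
  query t=14ms: backlog = 0

Answer: 1 1 1 1 1 0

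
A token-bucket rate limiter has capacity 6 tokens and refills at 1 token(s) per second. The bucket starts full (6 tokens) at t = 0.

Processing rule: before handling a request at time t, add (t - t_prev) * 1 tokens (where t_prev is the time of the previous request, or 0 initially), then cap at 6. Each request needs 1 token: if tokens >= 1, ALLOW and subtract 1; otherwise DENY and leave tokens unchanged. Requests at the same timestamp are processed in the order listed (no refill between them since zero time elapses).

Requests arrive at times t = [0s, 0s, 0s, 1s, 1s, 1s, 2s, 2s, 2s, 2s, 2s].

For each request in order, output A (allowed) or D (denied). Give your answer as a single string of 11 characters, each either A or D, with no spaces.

Answer: AAAAAAAADDD

Derivation:
Simulating step by step:
  req#1 t=0s: ALLOW
  req#2 t=0s: ALLOW
  req#3 t=0s: ALLOW
  req#4 t=1s: ALLOW
  req#5 t=1s: ALLOW
  req#6 t=1s: ALLOW
  req#7 t=2s: ALLOW
  req#8 t=2s: ALLOW
  req#9 t=2s: DENY
  req#10 t=2s: DENY
  req#11 t=2s: DENY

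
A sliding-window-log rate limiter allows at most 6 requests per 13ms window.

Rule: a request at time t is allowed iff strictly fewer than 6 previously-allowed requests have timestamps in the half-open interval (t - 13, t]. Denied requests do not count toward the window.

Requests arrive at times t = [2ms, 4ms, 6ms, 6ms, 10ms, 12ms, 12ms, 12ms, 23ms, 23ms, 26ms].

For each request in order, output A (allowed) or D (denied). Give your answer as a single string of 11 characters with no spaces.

Answer: AAAAAADDAAA

Derivation:
Tracking allowed requests in the window:
  req#1 t=2ms: ALLOW
  req#2 t=4ms: ALLOW
  req#3 t=6ms: ALLOW
  req#4 t=6ms: ALLOW
  req#5 t=10ms: ALLOW
  req#6 t=12ms: ALLOW
  req#7 t=12ms: DENY
  req#8 t=12ms: DENY
  req#9 t=23ms: ALLOW
  req#10 t=23ms: ALLOW
  req#11 t=26ms: ALLOW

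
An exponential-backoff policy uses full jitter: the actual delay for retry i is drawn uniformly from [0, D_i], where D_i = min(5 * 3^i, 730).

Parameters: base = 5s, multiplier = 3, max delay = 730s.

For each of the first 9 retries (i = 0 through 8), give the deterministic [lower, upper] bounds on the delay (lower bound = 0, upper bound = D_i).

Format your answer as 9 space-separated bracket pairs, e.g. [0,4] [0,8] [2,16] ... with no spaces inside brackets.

Answer: [0,5] [0,15] [0,45] [0,135] [0,405] [0,730] [0,730] [0,730] [0,730]

Derivation:
Computing bounds per retry:
  i=0: D_i=min(5*3^0,730)=5, bounds=[0,5]
  i=1: D_i=min(5*3^1,730)=15, bounds=[0,15]
  i=2: D_i=min(5*3^2,730)=45, bounds=[0,45]
  i=3: D_i=min(5*3^3,730)=135, bounds=[0,135]
  i=4: D_i=min(5*3^4,730)=405, bounds=[0,405]
  i=5: D_i=min(5*3^5,730)=730, bounds=[0,730]
  i=6: D_i=min(5*3^6,730)=730, bounds=[0,730]
  i=7: D_i=min(5*3^7,730)=730, bounds=[0,730]
  i=8: D_i=min(5*3^8,730)=730, bounds=[0,730]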